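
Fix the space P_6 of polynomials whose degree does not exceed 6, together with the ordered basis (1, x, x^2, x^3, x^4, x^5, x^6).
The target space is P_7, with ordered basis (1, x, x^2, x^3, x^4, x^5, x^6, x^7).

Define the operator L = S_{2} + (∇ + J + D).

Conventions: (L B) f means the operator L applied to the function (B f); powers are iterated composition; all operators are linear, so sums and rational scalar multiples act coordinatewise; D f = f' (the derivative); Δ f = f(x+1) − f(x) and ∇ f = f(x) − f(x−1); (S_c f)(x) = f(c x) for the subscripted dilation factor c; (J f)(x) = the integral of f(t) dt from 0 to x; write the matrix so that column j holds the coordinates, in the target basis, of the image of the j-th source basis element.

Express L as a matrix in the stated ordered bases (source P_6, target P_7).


image of 1: x + 1
image of x: (1/2)x^2 + 2x + 2
image of x^2: (1/3)x^3 + 4x^2 + 4x - 1
image of x^3: (1/4)x^4 + 8x^3 + 6x^2 - 3x + 1
image of x^4: (1/5)x^5 + 16x^4 + 8x^3 - 6x^2 + 4x - 1
image of x^5: (1/6)x^6 + 32x^5 + 10x^4 - 10x^3 + 10x^2 - 5x + 1
image of x^6: (1/7)x^7 + 64x^6 + 12x^5 - 15x^4 + 20x^3 - 15x^2 + 6x - 1
each image's coordinates form column j of the matrix

the matrix is [[1, 2, -1, 1, -1, 1, -1]; [1, 2, 4, -3, 4, -5, 6]; [0, 1/2, 4, 6, -6, 10, -15]; [0, 0, 1/3, 8, 8, -10, 20]; [0, 0, 0, 1/4, 16, 10, -15]; [0, 0, 0, 0, 1/5, 32, 12]; [0, 0, 0, 0, 0, 1/6, 64]; [0, 0, 0, 0, 0, 0, 1/7]] (rows listed top to bottom)


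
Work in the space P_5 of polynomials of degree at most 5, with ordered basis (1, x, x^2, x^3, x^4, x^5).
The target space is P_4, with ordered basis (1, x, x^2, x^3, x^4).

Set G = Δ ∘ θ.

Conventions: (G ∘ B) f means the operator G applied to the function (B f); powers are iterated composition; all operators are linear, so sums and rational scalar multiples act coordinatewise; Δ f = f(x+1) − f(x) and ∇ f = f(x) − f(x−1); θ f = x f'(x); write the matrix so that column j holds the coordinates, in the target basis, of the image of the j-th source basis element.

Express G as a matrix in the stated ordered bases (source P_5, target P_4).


image of 1: 0
image of x: 1
image of x^2: 4x + 2
image of x^3: 9x^2 + 9x + 3
image of x^4: 16x^3 + 24x^2 + 16x + 4
image of x^5: 25x^4 + 50x^3 + 50x^2 + 25x + 5
each image's coordinates form column j of the matrix

the matrix is [[0, 1, 2, 3, 4, 5]; [0, 0, 4, 9, 16, 25]; [0, 0, 0, 9, 24, 50]; [0, 0, 0, 0, 16, 50]; [0, 0, 0, 0, 0, 25]] (rows listed top to bottom)


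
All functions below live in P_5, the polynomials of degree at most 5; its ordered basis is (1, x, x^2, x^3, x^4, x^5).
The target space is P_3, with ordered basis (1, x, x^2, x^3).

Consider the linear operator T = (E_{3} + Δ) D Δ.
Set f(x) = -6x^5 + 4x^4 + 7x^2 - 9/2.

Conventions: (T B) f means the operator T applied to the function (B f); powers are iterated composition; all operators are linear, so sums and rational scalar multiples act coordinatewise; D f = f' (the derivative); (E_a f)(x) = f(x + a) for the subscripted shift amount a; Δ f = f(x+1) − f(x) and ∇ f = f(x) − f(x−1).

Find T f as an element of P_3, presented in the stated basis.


Δ f = -30x^4 - 44x^3 - 36x^2 + 5
D Δ f = -120x^3 - 132x^2 - 72x
E_{3} (D Δ) f = -120x^3 - 1212x^2 - 4104x - 4644
Δ (D Δ) f = -360x^2 - 624x - 324
(E_{3} + Δ) (D Δ) f = -120x^3 - 1572x^2 - 4728x - 4968

g(x) = -120x^3 - 1572x^2 - 4728x - 4968


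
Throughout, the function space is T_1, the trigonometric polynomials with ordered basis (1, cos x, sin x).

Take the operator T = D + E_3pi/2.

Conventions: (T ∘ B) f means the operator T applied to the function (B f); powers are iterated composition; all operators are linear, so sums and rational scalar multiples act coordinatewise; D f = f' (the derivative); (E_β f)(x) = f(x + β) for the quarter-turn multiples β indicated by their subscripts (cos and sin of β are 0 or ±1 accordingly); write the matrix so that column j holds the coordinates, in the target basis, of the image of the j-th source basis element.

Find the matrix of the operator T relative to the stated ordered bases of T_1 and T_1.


the matrix is [[1, 0, 0]; [0, 0, 0]; [0, 0, 0]] (rows listed top to bottom)

image of 1: 1
image of cos x: 0
image of sin x: 0
each image's coordinates form column j of the matrix


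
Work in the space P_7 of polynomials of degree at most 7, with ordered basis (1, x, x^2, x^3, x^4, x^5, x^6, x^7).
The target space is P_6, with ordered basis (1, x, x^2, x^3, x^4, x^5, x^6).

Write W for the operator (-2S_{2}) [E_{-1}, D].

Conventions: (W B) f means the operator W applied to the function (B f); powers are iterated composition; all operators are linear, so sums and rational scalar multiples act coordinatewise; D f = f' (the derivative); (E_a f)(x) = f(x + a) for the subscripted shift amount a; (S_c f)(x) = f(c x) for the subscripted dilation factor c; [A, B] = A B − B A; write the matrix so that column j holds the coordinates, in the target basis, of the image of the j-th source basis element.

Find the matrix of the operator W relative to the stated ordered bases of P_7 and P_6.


the matrix is [[0, 0, 0, 0, 0, 0, 0, 0]; [0, 0, 0, 0, 0, 0, 0, 0]; [0, 0, 0, 0, 0, 0, 0, 0]; [0, 0, 0, 0, 0, 0, 0, 0]; [0, 0, 0, 0, 0, 0, 0, 0]; [0, 0, 0, 0, 0, 0, 0, 0]; [0, 0, 0, 0, 0, 0, 0, 0]] (rows listed top to bottom)

image of 1: 0
image of x: 0
image of x^2: 0
image of x^3: 0
image of x^4: 0
image of x^5: 0
image of x^6: 0
image of x^7: 0
each image's coordinates form column j of the matrix


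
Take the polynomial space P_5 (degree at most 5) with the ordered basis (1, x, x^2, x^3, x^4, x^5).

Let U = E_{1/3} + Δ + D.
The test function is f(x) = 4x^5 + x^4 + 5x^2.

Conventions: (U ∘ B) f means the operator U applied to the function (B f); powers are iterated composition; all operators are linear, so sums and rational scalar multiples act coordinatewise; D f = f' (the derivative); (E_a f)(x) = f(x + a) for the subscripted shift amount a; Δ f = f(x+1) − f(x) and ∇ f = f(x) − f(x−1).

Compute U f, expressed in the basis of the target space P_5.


g(x) = 4x^5 + (143/3)x^4 + (484/9)x^3 + (1435/27)x^2 + (3866/81)x + 2572/243

E_{1/3} f = 4x^5 + (23/3)x^4 + (52/9)x^3 + (193/27)x^2 + (302/81)x + 142/243
Δ f = 20x^4 + 44x^3 + 46x^2 + 34x + 10
D f = 20x^4 + 4x^3 + 10x
(E_{1/3} + Δ + D) f = 4x^5 + (143/3)x^4 + (484/9)x^3 + (1435/27)x^2 + (3866/81)x + 2572/243


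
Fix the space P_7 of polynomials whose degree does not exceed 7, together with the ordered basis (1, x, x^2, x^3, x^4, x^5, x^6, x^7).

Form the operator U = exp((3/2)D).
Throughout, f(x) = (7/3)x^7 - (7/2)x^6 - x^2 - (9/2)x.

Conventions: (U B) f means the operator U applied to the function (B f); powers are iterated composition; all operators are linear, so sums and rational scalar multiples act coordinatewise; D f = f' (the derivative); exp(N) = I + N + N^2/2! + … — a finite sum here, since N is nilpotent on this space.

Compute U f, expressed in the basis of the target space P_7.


order-1 term: (49/2)x^6 - (63/2)x^5 - 3x - 27/4
order-2 term: (441/4)x^5 - (945/8)x^4 - 9/4
order-3 term: (2205/8)x^4 - (945/4)x^3
order-4 term: (6615/16)x^3 - (8505/32)x^2
order-5 term: (11907/32)x^2 - (5103/32)x
order-6 term: (11907/64)x - 5103/128
order-7 term: 5103/128
the series for exp((3/2)D) f terminates at order 7
exp((3/2)D) f = (7/3)x^7 + 21x^6 + (315/4)x^5 + (315/2)x^4 + (2835/16)x^3 + (1685/16)x^2 + (1221/64)x - 9

the result is g(x) = (7/3)x^7 + 21x^6 + (315/4)x^5 + (315/2)x^4 + (2835/16)x^3 + (1685/16)x^2 + (1221/64)x - 9


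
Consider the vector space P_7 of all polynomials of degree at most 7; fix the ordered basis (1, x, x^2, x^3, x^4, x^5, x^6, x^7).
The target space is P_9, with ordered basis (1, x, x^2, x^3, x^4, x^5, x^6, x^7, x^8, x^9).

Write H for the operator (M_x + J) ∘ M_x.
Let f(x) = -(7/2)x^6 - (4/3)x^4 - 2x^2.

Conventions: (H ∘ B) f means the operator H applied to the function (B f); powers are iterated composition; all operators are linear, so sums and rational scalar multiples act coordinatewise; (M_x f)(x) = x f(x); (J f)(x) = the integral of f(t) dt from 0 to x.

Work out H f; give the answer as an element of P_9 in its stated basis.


g(x) = -(63/16)x^8 - (14/9)x^6 - (5/2)x^4

M_x f = -(7/2)x^7 - (4/3)x^5 - 2x^3
M_x M_x f = -(7/2)x^8 - (4/3)x^6 - 2x^4
J M_x f = -(7/16)x^8 - (2/9)x^6 - (1/2)x^4
(M_x + J) M_x f = -(63/16)x^8 - (14/9)x^6 - (5/2)x^4


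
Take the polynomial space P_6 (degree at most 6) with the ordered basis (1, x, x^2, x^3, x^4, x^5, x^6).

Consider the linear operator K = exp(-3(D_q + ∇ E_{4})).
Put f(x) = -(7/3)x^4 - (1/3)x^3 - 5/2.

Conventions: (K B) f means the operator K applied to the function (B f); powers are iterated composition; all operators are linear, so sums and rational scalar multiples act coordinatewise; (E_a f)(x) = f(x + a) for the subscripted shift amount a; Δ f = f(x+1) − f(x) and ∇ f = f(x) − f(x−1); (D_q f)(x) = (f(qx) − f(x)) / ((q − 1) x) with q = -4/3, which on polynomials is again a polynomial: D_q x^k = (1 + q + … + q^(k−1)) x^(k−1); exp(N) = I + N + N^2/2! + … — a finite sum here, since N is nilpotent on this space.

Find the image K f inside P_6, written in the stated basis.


g(x) = -(7/3)x^4 + (572/27)x^3 + (12554/81)x^2 - (62135/486)x - 2746

order-1 term: (581/27)x^3 + (2686/9)x^2 + 1057x + 1262
order-2 term: -(11620/81)x^2 - (25631/18)x - 134981/18
order-3 term: (58100/243)x + 312019/81
order-4 term: -29050/81
the series for exp(-3(D_q + ∇ E_{4})) f terminates at order 4
exp(-3(D_q + ∇ E_{4})) f = -(7/3)x^4 + (572/27)x^3 + (12554/81)x^2 - (62135/486)x - 2746


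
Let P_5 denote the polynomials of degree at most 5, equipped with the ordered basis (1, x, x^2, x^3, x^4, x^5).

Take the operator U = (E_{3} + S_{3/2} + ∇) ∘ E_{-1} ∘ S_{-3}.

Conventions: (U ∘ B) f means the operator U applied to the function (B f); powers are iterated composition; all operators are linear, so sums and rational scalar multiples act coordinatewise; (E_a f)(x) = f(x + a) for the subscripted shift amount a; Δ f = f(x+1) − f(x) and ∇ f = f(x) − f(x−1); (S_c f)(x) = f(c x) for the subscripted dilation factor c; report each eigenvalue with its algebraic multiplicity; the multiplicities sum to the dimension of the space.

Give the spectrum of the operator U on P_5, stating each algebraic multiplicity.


λ = -66825/32 (multiplicity 1), λ = -945/8 (multiplicity 1), λ = -15/2 (multiplicity 1), λ = 2 (multiplicity 1), λ = 117/4 (multiplicity 1), λ = 7857/16 (multiplicity 1)

image of 1: 2
image of x: -(15/2)x - 6
image of x^2: (117/4)x^2 + 27x + 18
image of x^3: -(945/8)x^3 - (243/4)x^2 - (405/2)x - 378
image of x^4: (7857/16)x^4 - (243/2)x^3 + (3159/2)x^2 + 4374x + 162
image of x^5: -(66825/32)x^5 + (40095/16)x^4 - (42525/4)x^3 - (61965/2)x^2 - (6075/2)x - 15066
the matrix is upper triangular; its diagonal is (2, -15/2, 117/4, -945/8, 7857/16, -66825/32)
for a triangular matrix the eigenvalues are the diagonal entries, with algebraic multiplicity their repetition count


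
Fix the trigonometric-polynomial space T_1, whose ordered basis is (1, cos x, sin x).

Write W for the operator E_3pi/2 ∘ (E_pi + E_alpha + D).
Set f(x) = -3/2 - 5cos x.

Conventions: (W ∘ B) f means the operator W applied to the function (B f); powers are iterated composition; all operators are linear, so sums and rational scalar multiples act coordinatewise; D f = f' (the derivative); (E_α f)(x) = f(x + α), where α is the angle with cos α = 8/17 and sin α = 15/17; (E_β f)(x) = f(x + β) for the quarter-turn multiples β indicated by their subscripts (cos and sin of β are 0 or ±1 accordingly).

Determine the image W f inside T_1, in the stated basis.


the result is g(x) = -3 - (160/17)cos x + (45/17)sin x

E_pi f = -3/2 + 5cos x
E_alpha f = -3/2 - (40/17)cos x + (75/17)sin x
D f = 5sin x
(E_pi + E_alpha + D) f = -3 + (45/17)cos x + (160/17)sin x
E_3pi/2 (E_pi + E_alpha + D) f = -3 - (160/17)cos x + (45/17)sin x


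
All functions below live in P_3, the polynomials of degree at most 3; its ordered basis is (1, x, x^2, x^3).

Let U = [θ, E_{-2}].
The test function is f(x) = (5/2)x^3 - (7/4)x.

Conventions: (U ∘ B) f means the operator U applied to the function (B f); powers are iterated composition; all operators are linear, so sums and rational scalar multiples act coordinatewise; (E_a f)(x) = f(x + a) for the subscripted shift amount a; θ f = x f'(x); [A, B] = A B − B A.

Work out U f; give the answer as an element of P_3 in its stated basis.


E_{-2} f = (5/2)x^3 - 15x^2 + (113/4)x - 33/2
θ E_{-2} f = (15/2)x^3 - 30x^2 + (113/4)x
θ f = (15/2)x^3 - (7/4)x
E_{-2} θ f = (15/2)x^3 - 45x^2 + (353/4)x - 113/2
[θ, E_{-2}] f = 15x^2 - 60x + 113/2

the result is g(x) = 15x^2 - 60x + 113/2


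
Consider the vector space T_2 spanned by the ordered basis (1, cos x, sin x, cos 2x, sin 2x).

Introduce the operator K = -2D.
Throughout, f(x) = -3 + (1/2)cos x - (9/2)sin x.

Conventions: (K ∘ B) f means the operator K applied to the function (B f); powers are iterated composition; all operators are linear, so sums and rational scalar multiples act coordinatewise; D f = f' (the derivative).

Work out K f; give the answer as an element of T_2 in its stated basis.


the image equals g(x) = 9cos x + sin x

D f = -(9/2)cos x - (1/2)sin x
(-2D) f = 9cos x + sin x


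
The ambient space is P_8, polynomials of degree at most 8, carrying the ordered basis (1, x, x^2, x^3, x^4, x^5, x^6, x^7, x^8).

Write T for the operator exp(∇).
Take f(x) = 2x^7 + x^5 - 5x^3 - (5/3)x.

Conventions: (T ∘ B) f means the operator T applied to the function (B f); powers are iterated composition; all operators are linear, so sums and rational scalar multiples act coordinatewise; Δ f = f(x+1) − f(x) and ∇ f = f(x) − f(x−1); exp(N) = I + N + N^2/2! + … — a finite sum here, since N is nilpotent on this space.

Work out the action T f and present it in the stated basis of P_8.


the image equals g(x) = 2x^7 + 14x^6 + x^5 - 65x^4 + 65x^3 + 59x^2 - (368/3)x + 70/3

order-1 term: 14x^6 - 42x^5 + 75x^4 - 80x^3 + 37x^2 - 4x - 11/3
order-2 term: 42x^5 - 210x^4 + 500x^3 - 660x^2 + 454x - 126
order-3 term: 70x^4 - 420x^3 + 1060x^2 - 1290x + 622
order-4 term: 70x^3 - 420x^2 + 915x - 710
order-5 term: 42x^2 - 210x + 281
order-6 term: 14x - 42
order-7 term: 2
the series for exp(∇) f terminates at order 7
exp(∇) f = 2x^7 + 14x^6 + x^5 - 65x^4 + 65x^3 + 59x^2 - (368/3)x + 70/3


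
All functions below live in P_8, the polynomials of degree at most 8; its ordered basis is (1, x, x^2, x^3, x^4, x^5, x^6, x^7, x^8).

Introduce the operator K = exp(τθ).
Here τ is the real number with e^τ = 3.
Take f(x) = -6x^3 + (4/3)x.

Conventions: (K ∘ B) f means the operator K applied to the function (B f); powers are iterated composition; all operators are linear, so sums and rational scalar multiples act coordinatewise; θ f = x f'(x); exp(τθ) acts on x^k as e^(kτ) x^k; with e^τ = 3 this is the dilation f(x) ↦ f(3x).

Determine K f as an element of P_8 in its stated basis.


exp(τθ) x^k = e^(kτ) x^k; with e^τ = 3 this sends x^k to 3^k x^k
x ↦ 3 x
x^3 ↦ 27 x^3
applying this coordinatewise to f: exp(τθ) f = -162x^3 + 4x

the image equals g(x) = -162x^3 + 4x


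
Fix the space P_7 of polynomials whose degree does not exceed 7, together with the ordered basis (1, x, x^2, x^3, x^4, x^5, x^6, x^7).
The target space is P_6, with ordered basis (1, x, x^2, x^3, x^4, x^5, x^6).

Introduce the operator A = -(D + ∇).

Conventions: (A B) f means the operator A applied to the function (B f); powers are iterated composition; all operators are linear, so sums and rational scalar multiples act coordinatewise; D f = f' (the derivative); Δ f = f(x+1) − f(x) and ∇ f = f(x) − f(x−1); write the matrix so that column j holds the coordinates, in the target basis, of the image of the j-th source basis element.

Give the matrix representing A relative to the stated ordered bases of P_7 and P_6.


the matrix is [[0, -2, 1, -1, 1, -1, 1, -1]; [0, 0, -4, 3, -4, 5, -6, 7]; [0, 0, 0, -6, 6, -10, 15, -21]; [0, 0, 0, 0, -8, 10, -20, 35]; [0, 0, 0, 0, 0, -10, 15, -35]; [0, 0, 0, 0, 0, 0, -12, 21]; [0, 0, 0, 0, 0, 0, 0, -14]] (rows listed top to bottom)

image of 1: 0
image of x: -2
image of x^2: -4x + 1
image of x^3: -6x^2 + 3x - 1
image of x^4: -8x^3 + 6x^2 - 4x + 1
image of x^5: -10x^4 + 10x^3 - 10x^2 + 5x - 1
image of x^6: -12x^5 + 15x^4 - 20x^3 + 15x^2 - 6x + 1
image of x^7: -14x^6 + 21x^5 - 35x^4 + 35x^3 - 21x^2 + 7x - 1
each image's coordinates form column j of the matrix


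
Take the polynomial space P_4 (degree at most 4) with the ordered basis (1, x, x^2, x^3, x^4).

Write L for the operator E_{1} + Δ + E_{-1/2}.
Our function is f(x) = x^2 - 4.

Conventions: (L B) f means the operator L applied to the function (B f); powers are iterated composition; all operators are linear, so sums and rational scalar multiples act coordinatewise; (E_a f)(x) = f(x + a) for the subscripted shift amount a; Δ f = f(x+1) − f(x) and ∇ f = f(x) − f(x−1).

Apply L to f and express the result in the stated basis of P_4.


E_{1} f = x^2 + 2x - 3
Δ f = 2x + 1
E_{-1/2} f = x^2 - x - 15/4
(E_{1} + Δ + E_{-1/2}) f = 2x^2 + 3x - 23/4

g(x) = 2x^2 + 3x - 23/4


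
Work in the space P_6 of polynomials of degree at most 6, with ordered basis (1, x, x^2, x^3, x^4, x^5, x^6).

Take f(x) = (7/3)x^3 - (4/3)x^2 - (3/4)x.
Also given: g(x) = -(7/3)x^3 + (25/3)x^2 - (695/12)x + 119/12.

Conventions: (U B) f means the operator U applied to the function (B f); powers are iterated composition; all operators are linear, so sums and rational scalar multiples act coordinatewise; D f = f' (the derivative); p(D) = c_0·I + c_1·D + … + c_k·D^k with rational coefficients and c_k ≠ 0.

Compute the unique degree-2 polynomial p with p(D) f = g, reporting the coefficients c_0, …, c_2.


D^0 f = (7/3)x^3 - (4/3)x^2 - (3/4)x
D^1 f = 7x^2 - (8/3)x - 3/4
D^2 f = 14x - 8/3
matching coefficients of g against c_0 f + c_1 Df + … from the top degree down determines the c_i
solution: c_0 = -1, c_1 = 1, c_2 = -4

c_0 = -1, c_1 = 1, c_2 = -4


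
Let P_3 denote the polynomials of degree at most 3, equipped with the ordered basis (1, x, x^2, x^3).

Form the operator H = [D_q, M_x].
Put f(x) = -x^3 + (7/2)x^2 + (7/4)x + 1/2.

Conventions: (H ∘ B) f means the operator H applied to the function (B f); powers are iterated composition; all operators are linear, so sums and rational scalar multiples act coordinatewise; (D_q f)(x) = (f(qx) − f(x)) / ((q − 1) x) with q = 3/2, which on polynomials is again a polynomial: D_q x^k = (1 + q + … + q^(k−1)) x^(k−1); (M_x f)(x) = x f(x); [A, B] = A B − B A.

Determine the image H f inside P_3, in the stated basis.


M_x f = -x^4 + (7/2)x^3 + (7/4)x^2 + (1/2)x
D_q M_x f = -(65/8)x^3 + (133/8)x^2 + (35/8)x + 1/2
D_q f = -(19/4)x^2 + (35/4)x + 7/4
M_x D_q f = -(19/4)x^3 + (35/4)x^2 + (7/4)x
[D_q, M_x] f = -(27/8)x^3 + (63/8)x^2 + (21/8)x + 1/2

g(x) = -(27/8)x^3 + (63/8)x^2 + (21/8)x + 1/2


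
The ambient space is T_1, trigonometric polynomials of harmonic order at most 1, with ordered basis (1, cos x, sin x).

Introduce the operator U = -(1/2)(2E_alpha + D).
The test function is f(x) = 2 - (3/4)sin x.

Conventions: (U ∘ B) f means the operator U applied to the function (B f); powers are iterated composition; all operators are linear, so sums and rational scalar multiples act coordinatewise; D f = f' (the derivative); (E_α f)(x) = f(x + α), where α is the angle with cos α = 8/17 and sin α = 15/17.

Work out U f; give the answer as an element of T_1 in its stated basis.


E_alpha f = 2 - (45/68)cos x - (6/17)sin x
(2E_alpha) f = 4 - (45/34)cos x - (12/17)sin x
D f = -(3/4)cos x
(2E_alpha + D) f = 4 - (141/68)cos x - (12/17)sin x
(-(1/2)(2E_alpha + D)) f = -2 + (141/136)cos x + (6/17)sin x

the result is g(x) = -2 + (141/136)cos x + (6/17)sin x


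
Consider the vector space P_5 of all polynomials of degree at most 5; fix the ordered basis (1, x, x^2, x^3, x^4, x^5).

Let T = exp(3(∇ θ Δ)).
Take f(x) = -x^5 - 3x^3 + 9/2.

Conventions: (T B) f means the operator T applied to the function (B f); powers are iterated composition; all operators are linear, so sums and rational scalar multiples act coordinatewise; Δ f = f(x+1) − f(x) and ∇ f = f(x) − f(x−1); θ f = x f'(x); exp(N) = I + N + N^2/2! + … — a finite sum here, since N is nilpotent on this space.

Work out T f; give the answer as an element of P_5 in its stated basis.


the result is g(x) = -x^5 - 243x^3 + 90x^2 - 4518x + 2793/2

order-1 term: -240x^3 + 90x^2 - 198x + 42
order-2 term: -4320x + 1350
the series for exp(3(∇ θ Δ)) f terminates at order 2
exp(3(∇ θ Δ)) f = -x^5 - 243x^3 + 90x^2 - 4518x + 2793/2


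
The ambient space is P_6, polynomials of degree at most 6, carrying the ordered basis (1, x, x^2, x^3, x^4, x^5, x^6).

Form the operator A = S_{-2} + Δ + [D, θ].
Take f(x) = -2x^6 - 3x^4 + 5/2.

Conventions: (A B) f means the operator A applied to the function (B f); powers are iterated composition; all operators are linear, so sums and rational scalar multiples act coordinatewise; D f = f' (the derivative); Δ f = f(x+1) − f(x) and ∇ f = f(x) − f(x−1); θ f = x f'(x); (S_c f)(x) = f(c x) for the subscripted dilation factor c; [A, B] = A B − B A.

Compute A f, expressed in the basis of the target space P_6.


the result is g(x) = -128x^6 - 24x^5 - 78x^4 - 64x^3 - 48x^2 - 24x - 5/2

S_{-2} f = -128x^6 - 48x^4 + 5/2
Δ f = -12x^5 - 30x^4 - 52x^3 - 48x^2 - 24x - 5
θ f = -12x^6 - 12x^4
D θ f = -72x^5 - 48x^3
D f = -12x^5 - 12x^3
θ D f = -60x^5 - 36x^3
[D, θ] f = -12x^5 - 12x^3
(S_{-2} + Δ + [D, θ]) f = -128x^6 - 24x^5 - 78x^4 - 64x^3 - 48x^2 - 24x - 5/2


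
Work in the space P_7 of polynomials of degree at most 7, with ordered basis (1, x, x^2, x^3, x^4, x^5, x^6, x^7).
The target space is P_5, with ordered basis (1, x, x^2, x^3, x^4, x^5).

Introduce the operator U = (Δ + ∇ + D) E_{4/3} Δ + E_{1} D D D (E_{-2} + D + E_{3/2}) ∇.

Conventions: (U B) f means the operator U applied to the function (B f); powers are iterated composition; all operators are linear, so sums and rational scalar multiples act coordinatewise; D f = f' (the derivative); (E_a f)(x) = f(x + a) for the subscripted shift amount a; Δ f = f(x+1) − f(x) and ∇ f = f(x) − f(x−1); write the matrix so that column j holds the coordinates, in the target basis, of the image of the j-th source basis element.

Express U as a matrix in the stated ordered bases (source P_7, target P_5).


the matrix is [[0, 0, 6, 33, 180, 5855/9, 38380/9, 90979/9]; [0, 0, 0, 18, 132, 900, 11710/3, 268660/9]; [0, 0, 0, 0, 36, 330, 2700, 40985/3]; [0, 0, 0, 0, 0, 60, 660, 6300]; [0, 0, 0, 0, 0, 0, 90, 1155]; [0, 0, 0, 0, 0, 0, 0, 126]] (rows listed top to bottom)

image of 1: 0
image of x: 0
image of x^2: 6
image of x^3: 18x + 33
image of x^4: 36x^2 + 132x + 180
image of x^5: 60x^3 + 330x^2 + 900x + 5855/9
image of x^6: 90x^4 + 660x^3 + 2700x^2 + (11710/3)x + 38380/9
image of x^7: 126x^5 + 1155x^4 + 6300x^3 + (40985/3)x^2 + (268660/9)x + 90979/9
each image's coordinates form column j of the matrix


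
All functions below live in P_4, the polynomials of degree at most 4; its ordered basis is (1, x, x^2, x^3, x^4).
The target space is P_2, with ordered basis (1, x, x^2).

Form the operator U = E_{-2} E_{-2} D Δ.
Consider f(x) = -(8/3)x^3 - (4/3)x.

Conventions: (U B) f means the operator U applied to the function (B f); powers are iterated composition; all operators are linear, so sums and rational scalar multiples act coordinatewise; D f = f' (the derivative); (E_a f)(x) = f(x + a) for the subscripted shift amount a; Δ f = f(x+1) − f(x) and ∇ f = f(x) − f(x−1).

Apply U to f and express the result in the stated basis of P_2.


Δ f = -8x^2 - 8x - 4
D Δ f = -16x - 8
E_{-2} D Δ f = -16x + 24
E_{-2} E_{-2} D Δ f = -16x + 56

g(x) = -16x + 56


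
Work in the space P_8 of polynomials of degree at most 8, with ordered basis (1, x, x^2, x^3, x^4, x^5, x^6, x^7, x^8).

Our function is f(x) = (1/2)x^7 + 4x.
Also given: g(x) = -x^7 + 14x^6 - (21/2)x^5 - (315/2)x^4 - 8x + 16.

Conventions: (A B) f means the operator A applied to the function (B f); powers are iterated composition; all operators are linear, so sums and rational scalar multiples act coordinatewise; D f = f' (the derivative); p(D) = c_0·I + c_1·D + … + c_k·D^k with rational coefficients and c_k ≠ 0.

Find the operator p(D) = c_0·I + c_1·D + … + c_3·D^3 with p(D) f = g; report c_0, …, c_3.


D^0 f = (1/2)x^7 + 4x
D^1 f = (7/2)x^6 + 4
D^2 f = 21x^5
D^3 f = 105x^4
matching coefficients of g against c_0 f + c_1 Df + … from the top degree down determines the c_i
solution: c_0 = -2, c_1 = 4, c_2 = -1/2, c_3 = -3/2

c_0 = -2, c_1 = 4, c_2 = -1/2, c_3 = -3/2


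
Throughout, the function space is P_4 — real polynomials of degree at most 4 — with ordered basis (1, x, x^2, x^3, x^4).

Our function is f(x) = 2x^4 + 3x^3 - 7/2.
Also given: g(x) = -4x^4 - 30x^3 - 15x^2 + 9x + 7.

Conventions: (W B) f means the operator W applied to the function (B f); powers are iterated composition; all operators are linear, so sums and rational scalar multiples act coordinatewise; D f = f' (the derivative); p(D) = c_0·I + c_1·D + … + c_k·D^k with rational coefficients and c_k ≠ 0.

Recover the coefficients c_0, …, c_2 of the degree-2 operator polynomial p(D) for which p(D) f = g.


D^0 f = 2x^4 + 3x^3 - 7/2
D^1 f = 8x^3 + 9x^2
D^2 f = 24x^2 + 18x
matching coefficients of g against c_0 f + c_1 Df + … from the top degree down determines the c_i
solution: c_0 = -2, c_1 = -3, c_2 = 1/2

c_0 = -2, c_1 = -3, c_2 = 1/2


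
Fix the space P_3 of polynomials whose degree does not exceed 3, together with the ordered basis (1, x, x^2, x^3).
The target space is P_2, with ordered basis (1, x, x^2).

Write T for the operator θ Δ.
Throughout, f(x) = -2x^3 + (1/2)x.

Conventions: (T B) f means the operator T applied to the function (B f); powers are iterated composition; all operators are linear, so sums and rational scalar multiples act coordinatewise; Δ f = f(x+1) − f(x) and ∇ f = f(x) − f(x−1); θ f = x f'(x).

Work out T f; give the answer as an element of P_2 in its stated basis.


Δ f = -6x^2 - 6x - 3/2
θ Δ f = -12x^2 - 6x

g(x) = -12x^2 - 6x


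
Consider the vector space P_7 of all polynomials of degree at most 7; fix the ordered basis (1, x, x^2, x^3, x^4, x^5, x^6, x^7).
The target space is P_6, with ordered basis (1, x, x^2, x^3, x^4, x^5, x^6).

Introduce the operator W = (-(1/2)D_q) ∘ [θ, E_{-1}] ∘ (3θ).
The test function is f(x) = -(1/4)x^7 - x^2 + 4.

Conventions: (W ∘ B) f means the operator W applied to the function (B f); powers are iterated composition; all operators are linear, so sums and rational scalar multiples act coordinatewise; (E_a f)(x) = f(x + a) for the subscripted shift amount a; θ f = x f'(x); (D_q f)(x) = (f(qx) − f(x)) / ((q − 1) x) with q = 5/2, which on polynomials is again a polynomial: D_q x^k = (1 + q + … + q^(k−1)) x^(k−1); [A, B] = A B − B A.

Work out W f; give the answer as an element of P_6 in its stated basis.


the image equals g(x) = (762489/256)x^5 - (454671/64)x^4 + (447615/64)x^3 - (28665/8)x^2 + (15435/16)x - 417/4

θ f = -(7/4)x^7 - 2x^2
(3θ) f = -(21/4)x^7 - 6x^2
E_{-1} (3θ) f = -(21/4)x^7 + (147/4)x^6 - (441/4)x^5 + (735/4)x^4 - (735/4)x^3 + (417/4)x^2 - (99/4)x - 3/4
θ E_{-1} (3θ) f = -(147/4)x^7 + (441/2)x^6 - (2205/4)x^5 + 735x^4 - (2205/4)x^3 + (417/2)x^2 - (99/4)x
θ (3θ) f = -(147/4)x^7 - 12x^2
E_{-1} θ (3θ) f = -(147/4)x^7 + (1029/4)x^6 - (3087/4)x^5 + (5145/4)x^4 - (5145/4)x^3 + (3039/4)x^2 - (933/4)x + 99/4
[θ, E_{-1}] (3θ) f = -(147/4)x^6 + (441/2)x^5 - (2205/4)x^4 + 735x^3 - (2205/4)x^2 + (417/2)x - 99/4
D_q [θ, E_{-1}] (3θ) f = -(762489/128)x^5 + (454671/32)x^4 - (447615/32)x^3 + (28665/4)x^2 - (15435/8)x + 417/2
(-(1/2)D_q) [θ, E_{-1}] (3θ) f = (762489/256)x^5 - (454671/64)x^4 + (447615/64)x^3 - (28665/8)x^2 + (15435/16)x - 417/4


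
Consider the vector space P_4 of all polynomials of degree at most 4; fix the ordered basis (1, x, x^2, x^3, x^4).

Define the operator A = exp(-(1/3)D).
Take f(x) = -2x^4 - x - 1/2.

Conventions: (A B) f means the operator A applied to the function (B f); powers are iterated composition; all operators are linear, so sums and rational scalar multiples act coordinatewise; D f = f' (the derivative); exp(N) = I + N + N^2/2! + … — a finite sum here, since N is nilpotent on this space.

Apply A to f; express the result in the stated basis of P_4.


order-1 term: (8/3)x^3 + 1/3
order-2 term: -(4/3)x^2
order-3 term: (8/27)x
order-4 term: -2/81
the series for exp(-(1/3)D) f terminates at order 4
exp(-(1/3)D) f = -2x^4 + (8/3)x^3 - (4/3)x^2 - (19/27)x - 31/162

g(x) = -2x^4 + (8/3)x^3 - (4/3)x^2 - (19/27)x - 31/162


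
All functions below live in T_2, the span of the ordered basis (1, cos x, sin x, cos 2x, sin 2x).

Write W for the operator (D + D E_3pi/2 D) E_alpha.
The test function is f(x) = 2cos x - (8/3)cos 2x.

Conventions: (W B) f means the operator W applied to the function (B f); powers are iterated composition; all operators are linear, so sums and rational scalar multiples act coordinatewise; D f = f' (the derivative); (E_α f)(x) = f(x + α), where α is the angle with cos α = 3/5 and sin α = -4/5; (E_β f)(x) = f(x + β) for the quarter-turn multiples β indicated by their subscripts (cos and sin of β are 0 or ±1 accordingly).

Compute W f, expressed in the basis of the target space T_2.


E_alpha f = (6/5)cos x + (8/5)sin x + (56/75)cos 2x - (64/25)sin 2x
D E_alpha f = (8/5)cos x - (6/5)sin x - (128/25)cos 2x - (112/75)sin 2x
D E_alpha f = (8/5)cos x - (6/5)sin x - (128/25)cos 2x - (112/75)sin 2x
E_3pi/2 D E_alpha f = (6/5)cos x + (8/5)sin x + (128/25)cos 2x + (112/75)sin 2x
D E_3pi/2 D E_alpha f = (8/5)cos x - (6/5)sin x + (224/75)cos 2x - (256/25)sin 2x
(D + D E_3pi/2 D) E_alpha f = (16/5)cos x - (12/5)sin x - (32/15)cos 2x - (176/15)sin 2x

the result is g(x) = (16/5)cos x - (12/5)sin x - (32/15)cos 2x - (176/15)sin 2x


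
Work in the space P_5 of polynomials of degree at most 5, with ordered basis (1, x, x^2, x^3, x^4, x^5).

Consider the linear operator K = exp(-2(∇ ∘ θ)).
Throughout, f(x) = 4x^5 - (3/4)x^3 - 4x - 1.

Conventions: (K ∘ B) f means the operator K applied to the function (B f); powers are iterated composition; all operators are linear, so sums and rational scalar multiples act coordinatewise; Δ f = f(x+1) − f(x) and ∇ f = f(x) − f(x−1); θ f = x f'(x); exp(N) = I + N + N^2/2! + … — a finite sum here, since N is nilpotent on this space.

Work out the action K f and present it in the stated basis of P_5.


order-1 term: -200x^4 + 400x^3 - (773/2)x^2 + (373/2)x - 55/2
order-2 term: 3200x^3 - 8400x^2 + 8346x - 5919/2
order-3 term: -19200x^2 + 41600x - 23164
order-4 term: 38400x - 40000
order-5 term: -15360
the series for exp(-2(∇ ∘ θ)) f terminates at order 5
exp(-2(∇ ∘ θ)) f = 4x^5 - 200x^4 + (14397/4)x^3 - (55973/2)x^2 + (177057/2)x - 81512

the result is g(x) = 4x^5 - 200x^4 + (14397/4)x^3 - (55973/2)x^2 + (177057/2)x - 81512


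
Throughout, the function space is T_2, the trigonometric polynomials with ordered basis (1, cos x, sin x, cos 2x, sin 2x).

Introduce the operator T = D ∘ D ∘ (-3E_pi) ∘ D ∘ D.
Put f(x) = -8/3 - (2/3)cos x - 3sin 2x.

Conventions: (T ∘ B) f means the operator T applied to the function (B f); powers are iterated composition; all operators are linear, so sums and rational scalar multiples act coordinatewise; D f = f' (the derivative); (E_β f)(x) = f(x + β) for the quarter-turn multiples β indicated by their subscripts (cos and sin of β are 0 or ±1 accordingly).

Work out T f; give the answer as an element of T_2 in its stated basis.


D f = (2/3)sin x - 6cos 2x
D D f = (2/3)cos x + 12sin 2x
E_pi (D ∘ D) f = -(2/3)cos x + 12sin 2x
(-3E_pi) (D ∘ D) f = 2cos x - 36sin 2x
D ((-3E_pi) ∘ D ∘ D) f = -2sin x - 72cos 2x
D D ((-3E_pi) ∘ D ∘ D) f = -2cos x + 144sin 2x

the image equals g(x) = -2cos x + 144sin 2x


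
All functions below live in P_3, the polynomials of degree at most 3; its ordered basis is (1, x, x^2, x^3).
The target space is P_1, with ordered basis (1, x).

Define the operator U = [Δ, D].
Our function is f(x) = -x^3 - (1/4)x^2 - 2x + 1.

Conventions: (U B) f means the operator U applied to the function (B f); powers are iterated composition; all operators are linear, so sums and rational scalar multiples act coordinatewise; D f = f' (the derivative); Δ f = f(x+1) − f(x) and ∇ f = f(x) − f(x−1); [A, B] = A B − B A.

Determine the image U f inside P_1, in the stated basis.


D f = -3x^2 - (1/2)x - 2
Δ D f = -6x - 7/2
Δ f = -3x^2 - (7/2)x - 13/4
D Δ f = -6x - 7/2
[Δ, D] f = 0

the image equals g(x) = 0


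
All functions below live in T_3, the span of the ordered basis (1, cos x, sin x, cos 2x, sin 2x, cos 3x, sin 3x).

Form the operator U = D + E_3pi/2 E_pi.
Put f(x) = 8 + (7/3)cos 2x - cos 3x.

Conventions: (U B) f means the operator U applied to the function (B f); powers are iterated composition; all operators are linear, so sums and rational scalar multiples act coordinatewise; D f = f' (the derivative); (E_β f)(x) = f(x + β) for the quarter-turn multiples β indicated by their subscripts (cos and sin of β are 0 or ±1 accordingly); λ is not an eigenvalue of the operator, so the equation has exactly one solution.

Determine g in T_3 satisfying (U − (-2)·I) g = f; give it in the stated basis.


write g with unknown coordinates in the stated basis and equate coefficients in (U − (-2)·I) g = f
solving from the highest basis element down gives g = 8/3 + (7/15)cos 2x + (14/15)sin 2x - (1/4)cos 3x - (1/4)sin 3x
check: U g = 8/3 + (7/5)cos 2x - (28/15)sin 2x - (1/2)cos 3x + (1/2)sin 3x
so U g − (-2)·g = 8 + (7/3)cos 2x - cos 3x = f ✓

the result is g(x) = 8/3 + (7/15)cos 2x + (14/15)sin 2x - (1/4)cos 3x - (1/4)sin 3x


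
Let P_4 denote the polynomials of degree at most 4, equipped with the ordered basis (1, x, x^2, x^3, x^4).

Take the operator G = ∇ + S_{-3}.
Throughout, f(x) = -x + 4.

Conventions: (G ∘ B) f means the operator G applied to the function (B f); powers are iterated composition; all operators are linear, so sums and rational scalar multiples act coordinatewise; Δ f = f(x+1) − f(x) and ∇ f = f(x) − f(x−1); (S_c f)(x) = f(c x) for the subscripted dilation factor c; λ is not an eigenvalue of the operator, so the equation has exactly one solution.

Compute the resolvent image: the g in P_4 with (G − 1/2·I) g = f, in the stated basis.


the image equals g(x) = (2/7)x + 52/7

write g with unknown coordinates in the stated basis and equate coefficients in (G − 1/2·I) g = f
solving from the highest basis element down gives g = (2/7)x + 52/7
check: G g = -(6/7)x + 54/7
so G g − 1/2·g = -x + 4 = f ✓


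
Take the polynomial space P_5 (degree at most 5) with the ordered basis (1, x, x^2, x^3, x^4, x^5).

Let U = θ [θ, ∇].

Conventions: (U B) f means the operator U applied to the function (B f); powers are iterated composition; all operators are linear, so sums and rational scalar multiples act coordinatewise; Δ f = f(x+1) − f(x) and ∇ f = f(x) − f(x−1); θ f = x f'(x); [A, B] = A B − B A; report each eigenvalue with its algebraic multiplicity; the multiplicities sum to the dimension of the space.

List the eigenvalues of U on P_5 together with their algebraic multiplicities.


λ = 0 (multiplicity 6)

image of 1: 0
image of x: 0
image of x^2: -2x
image of x^3: -6x^2 + 6x
image of x^4: -12x^3 + 24x^2 - 12x
image of x^5: -20x^4 + 60x^3 - 60x^2 + 20x
the matrix is upper triangular; its diagonal is (0, 0, 0, 0, 0, 0)
for a triangular matrix the eigenvalues are the diagonal entries, with algebraic multiplicity their repetition count


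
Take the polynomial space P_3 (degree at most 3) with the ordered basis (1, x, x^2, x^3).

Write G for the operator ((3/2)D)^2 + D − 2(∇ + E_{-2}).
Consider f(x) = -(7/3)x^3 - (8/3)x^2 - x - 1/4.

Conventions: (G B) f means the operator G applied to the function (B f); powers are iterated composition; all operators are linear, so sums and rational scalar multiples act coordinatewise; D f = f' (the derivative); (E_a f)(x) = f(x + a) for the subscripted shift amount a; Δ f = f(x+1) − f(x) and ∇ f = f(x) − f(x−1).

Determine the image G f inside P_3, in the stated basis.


D f = -7x^2 - (16/3)x - 1
((3/2)D) f = -(21/2)x^2 - 8x - 3/2
D ((3/2)D) f = -21x - 8
((3/2)D) ((3/2)D) f = -(63/2)x - 12
D f = -7x^2 - (16/3)x - 1
∇ f = -7x^2 + (5/3)x - 2/3
E_{-2} f = -(7/3)x^3 + (34/3)x^2 - (55/3)x + 39/4
(∇ + E_{-2}) f = -(7/3)x^3 + (13/3)x^2 - (50/3)x + 109/12
(-2(∇ + E_{-2})) f = (14/3)x^3 - (26/3)x^2 + (100/3)x - 109/6
(((3/2)D)^2 + D − 2(∇ + E_{-2})) f = (14/3)x^3 - (47/3)x^2 - (7/2)x - 187/6

the result is g(x) = (14/3)x^3 - (47/3)x^2 - (7/2)x - 187/6


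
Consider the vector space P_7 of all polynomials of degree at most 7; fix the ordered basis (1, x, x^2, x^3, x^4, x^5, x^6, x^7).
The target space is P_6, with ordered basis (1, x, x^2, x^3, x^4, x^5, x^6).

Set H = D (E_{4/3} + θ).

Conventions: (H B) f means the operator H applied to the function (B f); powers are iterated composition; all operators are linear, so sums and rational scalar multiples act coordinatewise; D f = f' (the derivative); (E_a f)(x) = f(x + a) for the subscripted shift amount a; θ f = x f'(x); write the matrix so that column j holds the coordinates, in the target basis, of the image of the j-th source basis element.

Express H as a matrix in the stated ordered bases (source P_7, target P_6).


image of 1: 0
image of x: 2
image of x^2: 6x + 8/3
image of x^3: 12x^2 + 8x + 16/3
image of x^4: 20x^3 + 16x^2 + (64/3)x + 256/27
image of x^5: 30x^4 + (80/3)x^3 + (160/3)x^2 + (1280/27)x + 1280/81
image of x^6: 42x^5 + 40x^4 + (320/3)x^3 + (1280/9)x^2 + (2560/27)x + 2048/81
image of x^7: 56x^6 + 56x^5 + (560/3)x^4 + (8960/27)x^3 + (8960/27)x^2 + (14336/81)x + 28672/729
each image's coordinates form column j of the matrix

the matrix is [[0, 2, 8/3, 16/3, 256/27, 1280/81, 2048/81, 28672/729]; [0, 0, 6, 8, 64/3, 1280/27, 2560/27, 14336/81]; [0, 0, 0, 12, 16, 160/3, 1280/9, 8960/27]; [0, 0, 0, 0, 20, 80/3, 320/3, 8960/27]; [0, 0, 0, 0, 0, 30, 40, 560/3]; [0, 0, 0, 0, 0, 0, 42, 56]; [0, 0, 0, 0, 0, 0, 0, 56]] (rows listed top to bottom)


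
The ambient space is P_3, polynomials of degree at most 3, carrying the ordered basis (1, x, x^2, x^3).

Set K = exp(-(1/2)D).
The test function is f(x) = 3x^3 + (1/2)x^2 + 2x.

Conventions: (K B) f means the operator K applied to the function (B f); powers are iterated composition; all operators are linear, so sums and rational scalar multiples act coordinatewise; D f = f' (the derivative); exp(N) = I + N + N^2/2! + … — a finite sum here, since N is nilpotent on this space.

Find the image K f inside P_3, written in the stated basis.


order-1 term: -(9/2)x^2 - (1/2)x - 1
order-2 term: (9/4)x + 1/8
order-3 term: -3/8
the series for exp(-(1/2)D) f terminates at order 3
exp(-(1/2)D) f = 3x^3 - 4x^2 + (15/4)x - 5/4

g(x) = 3x^3 - 4x^2 + (15/4)x - 5/4


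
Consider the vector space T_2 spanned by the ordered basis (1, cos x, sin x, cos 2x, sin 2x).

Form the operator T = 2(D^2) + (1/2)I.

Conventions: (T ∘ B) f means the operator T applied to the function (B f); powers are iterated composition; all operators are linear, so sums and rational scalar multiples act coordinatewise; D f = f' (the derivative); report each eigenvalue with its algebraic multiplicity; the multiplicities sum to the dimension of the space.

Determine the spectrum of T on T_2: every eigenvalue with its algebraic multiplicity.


image of 1: 1/2
image of cos x: -(3/2)cos x
image of sin x: -(3/2)sin x
image of cos 2x: -(15/2)cos 2x
image of sin 2x: -(15/2)sin 2x
the matrix is diagonal; its diagonal is (1/2, -3/2, -3/2, -15/2, -15/2)
for a triangular matrix the eigenvalues are the diagonal entries, with algebraic multiplicity their repetition count

λ = -15/2 (multiplicity 2), λ = -3/2 (multiplicity 2), λ = 1/2 (multiplicity 1)


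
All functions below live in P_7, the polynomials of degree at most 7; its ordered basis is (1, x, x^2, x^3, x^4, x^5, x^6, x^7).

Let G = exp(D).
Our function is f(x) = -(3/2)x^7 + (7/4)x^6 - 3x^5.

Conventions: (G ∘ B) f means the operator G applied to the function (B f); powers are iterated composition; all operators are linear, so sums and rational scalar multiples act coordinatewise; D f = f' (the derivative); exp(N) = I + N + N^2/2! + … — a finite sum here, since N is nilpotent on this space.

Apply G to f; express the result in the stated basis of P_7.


order-1 term: -(21/2)x^6 + (21/2)x^5 - 15x^4
order-2 term: -(63/2)x^5 + (105/4)x^4 - 30x^3
order-3 term: -(105/2)x^4 + 35x^3 - 30x^2
order-4 term: -(105/2)x^3 + (105/4)x^2 - 15x
order-5 term: -(63/2)x^2 + (21/2)x - 3
order-6 term: -(21/2)x + 7/4
order-7 term: -3/2
the series for exp(D) f terminates at order 7
exp(D) f = -(3/2)x^7 - (35/4)x^6 - 24x^5 - (165/4)x^4 - (95/2)x^3 - (141/4)x^2 - 15x - 11/4

the result is g(x) = -(3/2)x^7 - (35/4)x^6 - 24x^5 - (165/4)x^4 - (95/2)x^3 - (141/4)x^2 - 15x - 11/4
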